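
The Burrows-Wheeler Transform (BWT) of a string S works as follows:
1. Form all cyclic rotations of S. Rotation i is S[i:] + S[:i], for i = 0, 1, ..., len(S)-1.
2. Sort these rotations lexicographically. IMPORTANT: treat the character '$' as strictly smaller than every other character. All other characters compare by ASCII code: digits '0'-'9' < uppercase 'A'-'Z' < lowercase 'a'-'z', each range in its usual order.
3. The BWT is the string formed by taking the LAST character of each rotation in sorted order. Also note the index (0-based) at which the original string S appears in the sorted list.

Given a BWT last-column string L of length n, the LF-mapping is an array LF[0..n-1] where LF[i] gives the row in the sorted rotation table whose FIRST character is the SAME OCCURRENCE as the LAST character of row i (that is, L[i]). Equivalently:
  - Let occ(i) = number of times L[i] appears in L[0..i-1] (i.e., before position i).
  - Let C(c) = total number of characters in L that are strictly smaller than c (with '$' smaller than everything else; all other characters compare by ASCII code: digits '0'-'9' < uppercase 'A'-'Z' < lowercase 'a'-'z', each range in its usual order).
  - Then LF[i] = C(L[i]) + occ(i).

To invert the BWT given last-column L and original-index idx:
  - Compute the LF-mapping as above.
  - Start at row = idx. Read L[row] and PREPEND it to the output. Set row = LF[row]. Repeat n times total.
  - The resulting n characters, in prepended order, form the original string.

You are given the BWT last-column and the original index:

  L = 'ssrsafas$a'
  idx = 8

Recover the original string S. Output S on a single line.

LF mapping: 6 7 5 8 1 4 2 9 0 3
Walk LF starting at row 8, prepending L[row]:
  step 1: row=8, L[8]='$', prepend. Next row=LF[8]=0
  step 2: row=0, L[0]='s', prepend. Next row=LF[0]=6
  step 3: row=6, L[6]='a', prepend. Next row=LF[6]=2
  step 4: row=2, L[2]='r', prepend. Next row=LF[2]=5
  step 5: row=5, L[5]='f', prepend. Next row=LF[5]=4
  step 6: row=4, L[4]='a', prepend. Next row=LF[4]=1
  step 7: row=1, L[1]='s', prepend. Next row=LF[1]=7
  step 8: row=7, L[7]='s', prepend. Next row=LF[7]=9
  step 9: row=9, L[9]='a', prepend. Next row=LF[9]=3
  step 10: row=3, L[3]='s', prepend. Next row=LF[3]=8
Reversed output: sassafras$

Answer: sassafras$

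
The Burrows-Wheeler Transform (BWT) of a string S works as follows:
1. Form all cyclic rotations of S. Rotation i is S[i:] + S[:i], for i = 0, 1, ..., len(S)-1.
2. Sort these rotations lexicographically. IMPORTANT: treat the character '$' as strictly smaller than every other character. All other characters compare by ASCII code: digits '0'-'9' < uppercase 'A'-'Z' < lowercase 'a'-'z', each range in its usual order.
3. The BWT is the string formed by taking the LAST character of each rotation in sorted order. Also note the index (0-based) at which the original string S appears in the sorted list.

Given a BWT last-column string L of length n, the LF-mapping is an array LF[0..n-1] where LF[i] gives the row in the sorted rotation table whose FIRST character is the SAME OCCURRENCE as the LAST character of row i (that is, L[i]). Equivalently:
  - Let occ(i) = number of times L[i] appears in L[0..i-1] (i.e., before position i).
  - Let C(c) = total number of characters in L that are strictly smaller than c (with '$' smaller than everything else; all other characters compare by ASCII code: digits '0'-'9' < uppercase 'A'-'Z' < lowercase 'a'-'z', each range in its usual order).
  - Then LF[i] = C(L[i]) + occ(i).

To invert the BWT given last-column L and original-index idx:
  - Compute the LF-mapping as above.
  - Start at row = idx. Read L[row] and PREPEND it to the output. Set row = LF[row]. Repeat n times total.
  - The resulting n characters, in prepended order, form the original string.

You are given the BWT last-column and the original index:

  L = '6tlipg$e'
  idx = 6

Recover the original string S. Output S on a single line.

Answer: piglet6$

Derivation:
LF mapping: 1 7 5 4 6 3 0 2
Walk LF starting at row 6, prepending L[row]:
  step 1: row=6, L[6]='$', prepend. Next row=LF[6]=0
  step 2: row=0, L[0]='6', prepend. Next row=LF[0]=1
  step 3: row=1, L[1]='t', prepend. Next row=LF[1]=7
  step 4: row=7, L[7]='e', prepend. Next row=LF[7]=2
  step 5: row=2, L[2]='l', prepend. Next row=LF[2]=5
  step 6: row=5, L[5]='g', prepend. Next row=LF[5]=3
  step 7: row=3, L[3]='i', prepend. Next row=LF[3]=4
  step 8: row=4, L[4]='p', prepend. Next row=LF[4]=6
Reversed output: piglet6$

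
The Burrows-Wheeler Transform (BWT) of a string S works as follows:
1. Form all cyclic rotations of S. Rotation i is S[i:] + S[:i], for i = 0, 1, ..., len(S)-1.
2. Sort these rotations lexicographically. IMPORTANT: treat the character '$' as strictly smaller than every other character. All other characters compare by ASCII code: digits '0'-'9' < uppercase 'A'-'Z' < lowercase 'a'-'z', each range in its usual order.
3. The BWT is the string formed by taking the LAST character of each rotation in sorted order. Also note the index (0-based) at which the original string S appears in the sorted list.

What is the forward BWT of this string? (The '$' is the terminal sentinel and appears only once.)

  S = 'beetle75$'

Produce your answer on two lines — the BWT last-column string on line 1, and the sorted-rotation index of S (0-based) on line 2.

All 9 rotations (rotation i = S[i:]+S[:i]):
  rot[0] = beetle75$
  rot[1] = eetle75$b
  rot[2] = etle75$be
  rot[3] = tle75$bee
  rot[4] = le75$beet
  rot[5] = e75$beetl
  rot[6] = 75$beetle
  rot[7] = 5$beetle7
  rot[8] = $beetle75
Sorted (with $ < everything):
  sorted[0] = $beetle75  (last char: '5')
  sorted[1] = 5$beetle7  (last char: '7')
  sorted[2] = 75$beetle  (last char: 'e')
  sorted[3] = beetle75$  (last char: '$')
  sorted[4] = e75$beetl  (last char: 'l')
  sorted[5] = eetle75$b  (last char: 'b')
  sorted[6] = etle75$be  (last char: 'e')
  sorted[7] = le75$beet  (last char: 't')
  sorted[8] = tle75$bee  (last char: 'e')
Last column: 57e$lbete
Original string S is at sorted index 3

Answer: 57e$lbete
3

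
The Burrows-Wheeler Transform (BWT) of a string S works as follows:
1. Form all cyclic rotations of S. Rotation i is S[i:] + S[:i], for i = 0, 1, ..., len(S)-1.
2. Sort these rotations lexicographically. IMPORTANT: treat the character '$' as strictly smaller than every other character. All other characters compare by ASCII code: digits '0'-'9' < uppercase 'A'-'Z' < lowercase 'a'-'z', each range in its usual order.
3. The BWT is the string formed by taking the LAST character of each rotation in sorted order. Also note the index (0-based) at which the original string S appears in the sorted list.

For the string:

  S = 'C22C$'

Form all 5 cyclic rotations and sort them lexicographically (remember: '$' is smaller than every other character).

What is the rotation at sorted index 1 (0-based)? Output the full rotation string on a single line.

All 5 rotations (rotation i = S[i:]+S[:i]):
  rot[0] = C22C$
  rot[1] = 22C$C
  rot[2] = 2C$C2
  rot[3] = C$C22
  rot[4] = $C22C
Sorted (with $ < everything):
  sorted[0] = $C22C
  sorted[1] = 22C$C
  sorted[2] = 2C$C2
  sorted[3] = C$C22
  sorted[4] = C22C$
sorted[1] = 22C$C

Answer: 22C$C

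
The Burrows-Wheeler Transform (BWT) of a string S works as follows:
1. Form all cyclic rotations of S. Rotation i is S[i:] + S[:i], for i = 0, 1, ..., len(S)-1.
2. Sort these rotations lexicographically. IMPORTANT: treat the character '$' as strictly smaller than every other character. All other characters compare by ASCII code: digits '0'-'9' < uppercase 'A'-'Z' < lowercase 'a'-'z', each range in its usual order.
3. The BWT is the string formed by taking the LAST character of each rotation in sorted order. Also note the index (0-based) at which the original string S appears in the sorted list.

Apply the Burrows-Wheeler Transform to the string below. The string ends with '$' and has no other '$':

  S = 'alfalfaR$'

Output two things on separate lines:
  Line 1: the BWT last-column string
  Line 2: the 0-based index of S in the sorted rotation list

Answer: Raff$llaa
4

Derivation:
All 9 rotations (rotation i = S[i:]+S[:i]):
  rot[0] = alfalfaR$
  rot[1] = lfalfaR$a
  rot[2] = falfaR$al
  rot[3] = alfaR$alf
  rot[4] = lfaR$alfa
  rot[5] = faR$alfal
  rot[6] = aR$alfalf
  rot[7] = R$alfalfa
  rot[8] = $alfalfaR
Sorted (with $ < everything):
  sorted[0] = $alfalfaR  (last char: 'R')
  sorted[1] = R$alfalfa  (last char: 'a')
  sorted[2] = aR$alfalf  (last char: 'f')
  sorted[3] = alfaR$alf  (last char: 'f')
  sorted[4] = alfalfaR$  (last char: '$')
  sorted[5] = faR$alfal  (last char: 'l')
  sorted[6] = falfaR$al  (last char: 'l')
  sorted[7] = lfaR$alfa  (last char: 'a')
  sorted[8] = lfalfaR$a  (last char: 'a')
Last column: Raff$llaa
Original string S is at sorted index 4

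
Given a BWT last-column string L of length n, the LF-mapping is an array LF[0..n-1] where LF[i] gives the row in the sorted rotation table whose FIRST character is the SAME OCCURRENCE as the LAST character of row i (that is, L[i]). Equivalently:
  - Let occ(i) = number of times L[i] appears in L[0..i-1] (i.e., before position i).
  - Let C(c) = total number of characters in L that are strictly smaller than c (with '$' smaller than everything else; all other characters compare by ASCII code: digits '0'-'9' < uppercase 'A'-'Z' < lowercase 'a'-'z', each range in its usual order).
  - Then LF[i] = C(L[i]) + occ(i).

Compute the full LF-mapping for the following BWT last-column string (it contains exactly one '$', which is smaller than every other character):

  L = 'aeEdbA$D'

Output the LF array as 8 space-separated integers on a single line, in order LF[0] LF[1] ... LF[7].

Answer: 4 7 3 6 5 1 0 2

Derivation:
Char counts: '$':1, 'A':1, 'D':1, 'E':1, 'a':1, 'b':1, 'd':1, 'e':1
C (first-col start): C('$')=0, C('A')=1, C('D')=2, C('E')=3, C('a')=4, C('b')=5, C('d')=6, C('e')=7
L[0]='a': occ=0, LF[0]=C('a')+0=4+0=4
L[1]='e': occ=0, LF[1]=C('e')+0=7+0=7
L[2]='E': occ=0, LF[2]=C('E')+0=3+0=3
L[3]='d': occ=0, LF[3]=C('d')+0=6+0=6
L[4]='b': occ=0, LF[4]=C('b')+0=5+0=5
L[5]='A': occ=0, LF[5]=C('A')+0=1+0=1
L[6]='$': occ=0, LF[6]=C('$')+0=0+0=0
L[7]='D': occ=0, LF[7]=C('D')+0=2+0=2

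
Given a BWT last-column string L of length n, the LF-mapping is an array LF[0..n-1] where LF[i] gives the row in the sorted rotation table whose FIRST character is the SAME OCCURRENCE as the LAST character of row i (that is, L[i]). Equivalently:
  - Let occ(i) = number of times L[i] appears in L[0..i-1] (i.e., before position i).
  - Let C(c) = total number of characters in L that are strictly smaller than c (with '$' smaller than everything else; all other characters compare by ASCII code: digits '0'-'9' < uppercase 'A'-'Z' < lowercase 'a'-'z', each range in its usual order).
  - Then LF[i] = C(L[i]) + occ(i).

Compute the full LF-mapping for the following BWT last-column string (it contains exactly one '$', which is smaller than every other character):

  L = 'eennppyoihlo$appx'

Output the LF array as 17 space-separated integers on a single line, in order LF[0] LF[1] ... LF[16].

Char counts: '$':1, 'a':1, 'e':2, 'h':1, 'i':1, 'l':1, 'n':2, 'o':2, 'p':4, 'x':1, 'y':1
C (first-col start): C('$')=0, C('a')=1, C('e')=2, C('h')=4, C('i')=5, C('l')=6, C('n')=7, C('o')=9, C('p')=11, C('x')=15, C('y')=16
L[0]='e': occ=0, LF[0]=C('e')+0=2+0=2
L[1]='e': occ=1, LF[1]=C('e')+1=2+1=3
L[2]='n': occ=0, LF[2]=C('n')+0=7+0=7
L[3]='n': occ=1, LF[3]=C('n')+1=7+1=8
L[4]='p': occ=0, LF[4]=C('p')+0=11+0=11
L[5]='p': occ=1, LF[5]=C('p')+1=11+1=12
L[6]='y': occ=0, LF[6]=C('y')+0=16+0=16
L[7]='o': occ=0, LF[7]=C('o')+0=9+0=9
L[8]='i': occ=0, LF[8]=C('i')+0=5+0=5
L[9]='h': occ=0, LF[9]=C('h')+0=4+0=4
L[10]='l': occ=0, LF[10]=C('l')+0=6+0=6
L[11]='o': occ=1, LF[11]=C('o')+1=9+1=10
L[12]='$': occ=0, LF[12]=C('$')+0=0+0=0
L[13]='a': occ=0, LF[13]=C('a')+0=1+0=1
L[14]='p': occ=2, LF[14]=C('p')+2=11+2=13
L[15]='p': occ=3, LF[15]=C('p')+3=11+3=14
L[16]='x': occ=0, LF[16]=C('x')+0=15+0=15

Answer: 2 3 7 8 11 12 16 9 5 4 6 10 0 1 13 14 15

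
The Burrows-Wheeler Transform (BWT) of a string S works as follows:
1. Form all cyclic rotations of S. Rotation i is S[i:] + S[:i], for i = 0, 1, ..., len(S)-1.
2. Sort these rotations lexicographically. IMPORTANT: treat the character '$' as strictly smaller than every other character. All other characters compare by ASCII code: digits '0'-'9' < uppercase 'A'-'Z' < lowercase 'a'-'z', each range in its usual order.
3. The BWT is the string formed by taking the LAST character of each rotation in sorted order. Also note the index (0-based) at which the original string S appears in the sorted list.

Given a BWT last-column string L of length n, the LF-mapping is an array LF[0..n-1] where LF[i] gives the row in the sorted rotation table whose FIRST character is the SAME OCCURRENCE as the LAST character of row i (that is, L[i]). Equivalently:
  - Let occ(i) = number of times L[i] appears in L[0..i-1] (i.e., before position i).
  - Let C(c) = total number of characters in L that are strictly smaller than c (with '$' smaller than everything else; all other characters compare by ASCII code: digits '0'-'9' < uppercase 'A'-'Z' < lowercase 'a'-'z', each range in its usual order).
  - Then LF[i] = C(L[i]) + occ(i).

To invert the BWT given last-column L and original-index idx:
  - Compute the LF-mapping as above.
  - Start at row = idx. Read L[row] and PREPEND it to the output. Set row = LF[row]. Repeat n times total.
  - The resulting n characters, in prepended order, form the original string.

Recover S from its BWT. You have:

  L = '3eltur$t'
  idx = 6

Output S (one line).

LF mapping: 1 2 3 5 7 4 0 6
Walk LF starting at row 6, prepending L[row]:
  step 1: row=6, L[6]='$', prepend. Next row=LF[6]=0
  step 2: row=0, L[0]='3', prepend. Next row=LF[0]=1
  step 3: row=1, L[1]='e', prepend. Next row=LF[1]=2
  step 4: row=2, L[2]='l', prepend. Next row=LF[2]=3
  step 5: row=3, L[3]='t', prepend. Next row=LF[3]=5
  step 6: row=5, L[5]='r', prepend. Next row=LF[5]=4
  step 7: row=4, L[4]='u', prepend. Next row=LF[4]=7
  step 8: row=7, L[7]='t', prepend. Next row=LF[7]=6
Reversed output: turtle3$

Answer: turtle3$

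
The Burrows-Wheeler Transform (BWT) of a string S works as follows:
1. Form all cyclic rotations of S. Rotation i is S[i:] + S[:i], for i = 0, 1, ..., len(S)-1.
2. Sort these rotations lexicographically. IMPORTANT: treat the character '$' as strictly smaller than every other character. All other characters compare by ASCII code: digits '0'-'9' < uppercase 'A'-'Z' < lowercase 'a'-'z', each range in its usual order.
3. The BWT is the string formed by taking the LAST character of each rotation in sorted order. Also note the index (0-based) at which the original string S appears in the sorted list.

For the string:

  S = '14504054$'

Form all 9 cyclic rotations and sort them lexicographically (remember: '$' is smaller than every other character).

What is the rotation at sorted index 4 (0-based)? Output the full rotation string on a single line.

All 9 rotations (rotation i = S[i:]+S[:i]):
  rot[0] = 14504054$
  rot[1] = 4504054$1
  rot[2] = 504054$14
  rot[3] = 04054$145
  rot[4] = 4054$1450
  rot[5] = 054$14504
  rot[6] = 54$145040
  rot[7] = 4$1450405
  rot[8] = $14504054
Sorted (with $ < everything):
  sorted[0] = $14504054
  sorted[1] = 04054$145
  sorted[2] = 054$14504
  sorted[3] = 14504054$
  sorted[4] = 4$1450405
  sorted[5] = 4054$1450
  sorted[6] = 4504054$1
  sorted[7] = 504054$14
  sorted[8] = 54$145040
sorted[4] = 4$1450405

Answer: 4$1450405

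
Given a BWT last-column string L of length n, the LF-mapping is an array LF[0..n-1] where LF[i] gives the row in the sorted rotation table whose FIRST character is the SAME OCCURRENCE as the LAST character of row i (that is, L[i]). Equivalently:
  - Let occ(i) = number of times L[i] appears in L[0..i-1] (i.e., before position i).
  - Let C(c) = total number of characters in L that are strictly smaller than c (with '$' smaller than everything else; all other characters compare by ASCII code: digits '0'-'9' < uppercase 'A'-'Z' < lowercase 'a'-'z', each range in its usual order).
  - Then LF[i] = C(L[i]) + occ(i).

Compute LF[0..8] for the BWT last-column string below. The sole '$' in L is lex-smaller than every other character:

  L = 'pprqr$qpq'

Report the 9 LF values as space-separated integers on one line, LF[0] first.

Answer: 1 2 7 4 8 0 5 3 6

Derivation:
Char counts: '$':1, 'p':3, 'q':3, 'r':2
C (first-col start): C('$')=0, C('p')=1, C('q')=4, C('r')=7
L[0]='p': occ=0, LF[0]=C('p')+0=1+0=1
L[1]='p': occ=1, LF[1]=C('p')+1=1+1=2
L[2]='r': occ=0, LF[2]=C('r')+0=7+0=7
L[3]='q': occ=0, LF[3]=C('q')+0=4+0=4
L[4]='r': occ=1, LF[4]=C('r')+1=7+1=8
L[5]='$': occ=0, LF[5]=C('$')+0=0+0=0
L[6]='q': occ=1, LF[6]=C('q')+1=4+1=5
L[7]='p': occ=2, LF[7]=C('p')+2=1+2=3
L[8]='q': occ=2, LF[8]=C('q')+2=4+2=6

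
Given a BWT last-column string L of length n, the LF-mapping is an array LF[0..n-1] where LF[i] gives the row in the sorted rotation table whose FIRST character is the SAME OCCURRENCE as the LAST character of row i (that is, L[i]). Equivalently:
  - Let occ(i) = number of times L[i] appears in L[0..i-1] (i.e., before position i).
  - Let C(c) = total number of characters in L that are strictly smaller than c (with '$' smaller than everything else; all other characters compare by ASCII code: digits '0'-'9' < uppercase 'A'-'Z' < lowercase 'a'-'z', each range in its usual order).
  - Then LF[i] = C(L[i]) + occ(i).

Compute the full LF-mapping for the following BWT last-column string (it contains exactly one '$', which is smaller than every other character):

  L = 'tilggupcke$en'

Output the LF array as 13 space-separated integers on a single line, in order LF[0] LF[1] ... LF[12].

Char counts: '$':1, 'c':1, 'e':2, 'g':2, 'i':1, 'k':1, 'l':1, 'n':1, 'p':1, 't':1, 'u':1
C (first-col start): C('$')=0, C('c')=1, C('e')=2, C('g')=4, C('i')=6, C('k')=7, C('l')=8, C('n')=9, C('p')=10, C('t')=11, C('u')=12
L[0]='t': occ=0, LF[0]=C('t')+0=11+0=11
L[1]='i': occ=0, LF[1]=C('i')+0=6+0=6
L[2]='l': occ=0, LF[2]=C('l')+0=8+0=8
L[3]='g': occ=0, LF[3]=C('g')+0=4+0=4
L[4]='g': occ=1, LF[4]=C('g')+1=4+1=5
L[5]='u': occ=0, LF[5]=C('u')+0=12+0=12
L[6]='p': occ=0, LF[6]=C('p')+0=10+0=10
L[7]='c': occ=0, LF[7]=C('c')+0=1+0=1
L[8]='k': occ=0, LF[8]=C('k')+0=7+0=7
L[9]='e': occ=0, LF[9]=C('e')+0=2+0=2
L[10]='$': occ=0, LF[10]=C('$')+0=0+0=0
L[11]='e': occ=1, LF[11]=C('e')+1=2+1=3
L[12]='n': occ=0, LF[12]=C('n')+0=9+0=9

Answer: 11 6 8 4 5 12 10 1 7 2 0 3 9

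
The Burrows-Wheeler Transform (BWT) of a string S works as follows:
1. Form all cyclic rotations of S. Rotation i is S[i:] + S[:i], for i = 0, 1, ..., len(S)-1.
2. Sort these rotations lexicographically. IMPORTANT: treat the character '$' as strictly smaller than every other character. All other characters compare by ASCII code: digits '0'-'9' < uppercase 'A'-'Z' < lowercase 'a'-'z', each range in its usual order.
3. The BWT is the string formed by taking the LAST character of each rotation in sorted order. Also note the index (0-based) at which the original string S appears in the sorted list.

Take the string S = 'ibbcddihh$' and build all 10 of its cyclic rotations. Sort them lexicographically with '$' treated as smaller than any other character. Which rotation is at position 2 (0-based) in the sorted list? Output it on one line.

Answer: bcddihh$ib

Derivation:
All 10 rotations (rotation i = S[i:]+S[:i]):
  rot[0] = ibbcddihh$
  rot[1] = bbcddihh$i
  rot[2] = bcddihh$ib
  rot[3] = cddihh$ibb
  rot[4] = ddihh$ibbc
  rot[5] = dihh$ibbcd
  rot[6] = ihh$ibbcdd
  rot[7] = hh$ibbcddi
  rot[8] = h$ibbcddih
  rot[9] = $ibbcddihh
Sorted (with $ < everything):
  sorted[0] = $ibbcddihh
  sorted[1] = bbcddihh$i
  sorted[2] = bcddihh$ib
  sorted[3] = cddihh$ibb
  sorted[4] = ddihh$ibbc
  sorted[5] = dihh$ibbcd
  sorted[6] = h$ibbcddih
  sorted[7] = hh$ibbcddi
  sorted[8] = ibbcddihh$
  sorted[9] = ihh$ibbcdd
sorted[2] = bcddihh$ib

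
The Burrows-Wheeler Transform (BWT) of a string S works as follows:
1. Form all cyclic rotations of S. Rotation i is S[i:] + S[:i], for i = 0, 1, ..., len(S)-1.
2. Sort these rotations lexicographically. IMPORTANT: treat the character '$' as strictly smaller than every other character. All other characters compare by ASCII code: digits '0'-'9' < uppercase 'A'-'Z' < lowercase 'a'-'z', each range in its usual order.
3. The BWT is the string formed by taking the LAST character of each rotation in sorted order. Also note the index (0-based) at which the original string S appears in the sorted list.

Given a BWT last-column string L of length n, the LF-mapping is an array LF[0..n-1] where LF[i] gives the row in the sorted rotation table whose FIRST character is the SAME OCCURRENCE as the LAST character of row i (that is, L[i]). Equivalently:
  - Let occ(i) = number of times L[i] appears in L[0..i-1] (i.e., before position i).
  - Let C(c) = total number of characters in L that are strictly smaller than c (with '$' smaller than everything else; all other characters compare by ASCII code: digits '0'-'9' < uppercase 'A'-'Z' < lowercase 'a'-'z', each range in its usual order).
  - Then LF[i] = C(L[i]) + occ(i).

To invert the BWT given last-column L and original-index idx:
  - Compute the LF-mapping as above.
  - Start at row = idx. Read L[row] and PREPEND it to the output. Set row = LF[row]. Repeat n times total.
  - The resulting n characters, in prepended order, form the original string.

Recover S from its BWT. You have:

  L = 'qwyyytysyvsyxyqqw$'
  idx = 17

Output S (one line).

Answer: yysvwyyqytsxyqywq$

Derivation:
LF mapping: 1 8 11 12 13 6 14 4 15 7 5 16 10 17 2 3 9 0
Walk LF starting at row 17, prepending L[row]:
  step 1: row=17, L[17]='$', prepend. Next row=LF[17]=0
  step 2: row=0, L[0]='q', prepend. Next row=LF[0]=1
  step 3: row=1, L[1]='w', prepend. Next row=LF[1]=8
  step 4: row=8, L[8]='y', prepend. Next row=LF[8]=15
  step 5: row=15, L[15]='q', prepend. Next row=LF[15]=3
  step 6: row=3, L[3]='y', prepend. Next row=LF[3]=12
  step 7: row=12, L[12]='x', prepend. Next row=LF[12]=10
  step 8: row=10, L[10]='s', prepend. Next row=LF[10]=5
  step 9: row=5, L[5]='t', prepend. Next row=LF[5]=6
  step 10: row=6, L[6]='y', prepend. Next row=LF[6]=14
  step 11: row=14, L[14]='q', prepend. Next row=LF[14]=2
  step 12: row=2, L[2]='y', prepend. Next row=LF[2]=11
  step 13: row=11, L[11]='y', prepend. Next row=LF[11]=16
  step 14: row=16, L[16]='w', prepend. Next row=LF[16]=9
  step 15: row=9, L[9]='v', prepend. Next row=LF[9]=7
  step 16: row=7, L[7]='s', prepend. Next row=LF[7]=4
  step 17: row=4, L[4]='y', prepend. Next row=LF[4]=13
  step 18: row=13, L[13]='y', prepend. Next row=LF[13]=17
Reversed output: yysvwyyqytsxyqywq$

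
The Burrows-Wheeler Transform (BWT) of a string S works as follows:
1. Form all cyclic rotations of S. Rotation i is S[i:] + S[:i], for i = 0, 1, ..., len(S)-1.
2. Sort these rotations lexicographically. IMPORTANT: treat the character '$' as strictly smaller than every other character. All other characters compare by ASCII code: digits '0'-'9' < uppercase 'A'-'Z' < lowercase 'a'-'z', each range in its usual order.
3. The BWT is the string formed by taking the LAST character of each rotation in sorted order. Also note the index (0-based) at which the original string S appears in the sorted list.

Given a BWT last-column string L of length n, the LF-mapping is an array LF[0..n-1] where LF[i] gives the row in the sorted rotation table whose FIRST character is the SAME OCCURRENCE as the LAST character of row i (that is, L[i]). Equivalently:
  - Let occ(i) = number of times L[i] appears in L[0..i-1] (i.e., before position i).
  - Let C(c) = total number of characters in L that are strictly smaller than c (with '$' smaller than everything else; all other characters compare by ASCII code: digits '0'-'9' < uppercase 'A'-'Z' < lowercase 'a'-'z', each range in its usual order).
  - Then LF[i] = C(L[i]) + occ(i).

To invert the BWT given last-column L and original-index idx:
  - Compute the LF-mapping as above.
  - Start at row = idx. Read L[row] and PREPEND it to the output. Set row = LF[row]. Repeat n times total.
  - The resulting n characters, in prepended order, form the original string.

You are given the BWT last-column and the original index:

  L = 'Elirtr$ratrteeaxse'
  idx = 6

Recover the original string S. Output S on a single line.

Answer: extraterrestrialE$

Derivation:
LF mapping: 1 8 7 9 14 10 0 11 2 15 12 16 4 5 3 17 13 6
Walk LF starting at row 6, prepending L[row]:
  step 1: row=6, L[6]='$', prepend. Next row=LF[6]=0
  step 2: row=0, L[0]='E', prepend. Next row=LF[0]=1
  step 3: row=1, L[1]='l', prepend. Next row=LF[1]=8
  step 4: row=8, L[8]='a', prepend. Next row=LF[8]=2
  step 5: row=2, L[2]='i', prepend. Next row=LF[2]=7
  step 6: row=7, L[7]='r', prepend. Next row=LF[7]=11
  step 7: row=11, L[11]='t', prepend. Next row=LF[11]=16
  step 8: row=16, L[16]='s', prepend. Next row=LF[16]=13
  step 9: row=13, L[13]='e', prepend. Next row=LF[13]=5
  step 10: row=5, L[5]='r', prepend. Next row=LF[5]=10
  step 11: row=10, L[10]='r', prepend. Next row=LF[10]=12
  step 12: row=12, L[12]='e', prepend. Next row=LF[12]=4
  step 13: row=4, L[4]='t', prepend. Next row=LF[4]=14
  step 14: row=14, L[14]='a', prepend. Next row=LF[14]=3
  step 15: row=3, L[3]='r', prepend. Next row=LF[3]=9
  step 16: row=9, L[9]='t', prepend. Next row=LF[9]=15
  step 17: row=15, L[15]='x', prepend. Next row=LF[15]=17
  step 18: row=17, L[17]='e', prepend. Next row=LF[17]=6
Reversed output: extraterrestrialE$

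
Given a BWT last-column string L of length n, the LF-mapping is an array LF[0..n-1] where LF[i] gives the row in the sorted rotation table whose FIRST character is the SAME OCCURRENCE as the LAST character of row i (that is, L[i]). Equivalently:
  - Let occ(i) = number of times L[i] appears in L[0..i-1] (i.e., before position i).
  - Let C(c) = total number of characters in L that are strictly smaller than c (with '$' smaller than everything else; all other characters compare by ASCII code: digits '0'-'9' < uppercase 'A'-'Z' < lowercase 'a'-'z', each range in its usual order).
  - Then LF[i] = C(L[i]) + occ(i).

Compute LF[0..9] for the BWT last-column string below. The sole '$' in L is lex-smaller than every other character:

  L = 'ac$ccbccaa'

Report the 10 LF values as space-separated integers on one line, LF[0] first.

Answer: 1 5 0 6 7 4 8 9 2 3

Derivation:
Char counts: '$':1, 'a':3, 'b':1, 'c':5
C (first-col start): C('$')=0, C('a')=1, C('b')=4, C('c')=5
L[0]='a': occ=0, LF[0]=C('a')+0=1+0=1
L[1]='c': occ=0, LF[1]=C('c')+0=5+0=5
L[2]='$': occ=0, LF[2]=C('$')+0=0+0=0
L[3]='c': occ=1, LF[3]=C('c')+1=5+1=6
L[4]='c': occ=2, LF[4]=C('c')+2=5+2=7
L[5]='b': occ=0, LF[5]=C('b')+0=4+0=4
L[6]='c': occ=3, LF[6]=C('c')+3=5+3=8
L[7]='c': occ=4, LF[7]=C('c')+4=5+4=9
L[8]='a': occ=1, LF[8]=C('a')+1=1+1=2
L[9]='a': occ=2, LF[9]=C('a')+2=1+2=3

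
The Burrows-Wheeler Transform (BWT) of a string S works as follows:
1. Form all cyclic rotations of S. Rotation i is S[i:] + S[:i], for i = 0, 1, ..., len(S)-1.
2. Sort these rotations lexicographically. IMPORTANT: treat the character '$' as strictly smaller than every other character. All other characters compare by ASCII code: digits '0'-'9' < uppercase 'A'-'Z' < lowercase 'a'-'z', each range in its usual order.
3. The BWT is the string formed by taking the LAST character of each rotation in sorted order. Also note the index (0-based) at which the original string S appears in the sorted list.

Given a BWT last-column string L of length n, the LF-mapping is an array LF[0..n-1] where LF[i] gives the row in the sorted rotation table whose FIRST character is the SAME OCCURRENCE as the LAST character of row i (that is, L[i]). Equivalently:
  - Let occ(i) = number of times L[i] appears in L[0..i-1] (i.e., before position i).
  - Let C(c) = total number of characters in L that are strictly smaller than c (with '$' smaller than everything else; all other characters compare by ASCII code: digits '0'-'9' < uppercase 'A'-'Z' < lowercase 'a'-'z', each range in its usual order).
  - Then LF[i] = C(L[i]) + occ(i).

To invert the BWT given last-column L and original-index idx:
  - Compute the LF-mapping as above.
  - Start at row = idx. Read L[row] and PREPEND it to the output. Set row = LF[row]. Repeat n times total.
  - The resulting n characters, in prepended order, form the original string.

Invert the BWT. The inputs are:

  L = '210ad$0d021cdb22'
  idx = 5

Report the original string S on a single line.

Answer: 1a02d22dcbd1002$

Derivation:
LF mapping: 6 4 1 10 13 0 2 14 3 7 5 12 15 11 8 9
Walk LF starting at row 5, prepending L[row]:
  step 1: row=5, L[5]='$', prepend. Next row=LF[5]=0
  step 2: row=0, L[0]='2', prepend. Next row=LF[0]=6
  step 3: row=6, L[6]='0', prepend. Next row=LF[6]=2
  step 4: row=2, L[2]='0', prepend. Next row=LF[2]=1
  step 5: row=1, L[1]='1', prepend. Next row=LF[1]=4
  step 6: row=4, L[4]='d', prepend. Next row=LF[4]=13
  step 7: row=13, L[13]='b', prepend. Next row=LF[13]=11
  step 8: row=11, L[11]='c', prepend. Next row=LF[11]=12
  step 9: row=12, L[12]='d', prepend. Next row=LF[12]=15
  step 10: row=15, L[15]='2', prepend. Next row=LF[15]=9
  step 11: row=9, L[9]='2', prepend. Next row=LF[9]=7
  step 12: row=7, L[7]='d', prepend. Next row=LF[7]=14
  step 13: row=14, L[14]='2', prepend. Next row=LF[14]=8
  step 14: row=8, L[8]='0', prepend. Next row=LF[8]=3
  step 15: row=3, L[3]='a', prepend. Next row=LF[3]=10
  step 16: row=10, L[10]='1', prepend. Next row=LF[10]=5
Reversed output: 1a02d22dcbd1002$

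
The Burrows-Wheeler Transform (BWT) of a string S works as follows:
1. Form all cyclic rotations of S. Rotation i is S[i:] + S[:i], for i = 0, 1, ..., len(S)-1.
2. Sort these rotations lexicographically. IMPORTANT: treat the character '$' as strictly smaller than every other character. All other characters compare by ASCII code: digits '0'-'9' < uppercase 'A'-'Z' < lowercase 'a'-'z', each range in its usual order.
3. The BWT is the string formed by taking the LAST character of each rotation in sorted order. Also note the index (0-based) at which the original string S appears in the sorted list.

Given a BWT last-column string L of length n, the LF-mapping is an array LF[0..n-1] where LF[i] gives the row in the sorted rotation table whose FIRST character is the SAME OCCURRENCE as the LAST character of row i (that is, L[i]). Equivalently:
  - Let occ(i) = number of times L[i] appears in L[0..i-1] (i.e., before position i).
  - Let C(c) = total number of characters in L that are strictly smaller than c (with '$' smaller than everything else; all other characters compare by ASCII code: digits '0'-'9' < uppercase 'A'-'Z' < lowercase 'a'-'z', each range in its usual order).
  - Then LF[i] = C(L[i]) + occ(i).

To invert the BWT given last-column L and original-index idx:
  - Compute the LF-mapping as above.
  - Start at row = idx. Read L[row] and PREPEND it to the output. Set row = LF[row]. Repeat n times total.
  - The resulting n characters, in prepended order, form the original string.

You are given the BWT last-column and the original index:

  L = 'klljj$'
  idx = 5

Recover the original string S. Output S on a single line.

LF mapping: 3 4 5 1 2 0
Walk LF starting at row 5, prepending L[row]:
  step 1: row=5, L[5]='$', prepend. Next row=LF[5]=0
  step 2: row=0, L[0]='k', prepend. Next row=LF[0]=3
  step 3: row=3, L[3]='j', prepend. Next row=LF[3]=1
  step 4: row=1, L[1]='l', prepend. Next row=LF[1]=4
  step 5: row=4, L[4]='j', prepend. Next row=LF[4]=2
  step 6: row=2, L[2]='l', prepend. Next row=LF[2]=5
Reversed output: ljljk$

Answer: ljljk$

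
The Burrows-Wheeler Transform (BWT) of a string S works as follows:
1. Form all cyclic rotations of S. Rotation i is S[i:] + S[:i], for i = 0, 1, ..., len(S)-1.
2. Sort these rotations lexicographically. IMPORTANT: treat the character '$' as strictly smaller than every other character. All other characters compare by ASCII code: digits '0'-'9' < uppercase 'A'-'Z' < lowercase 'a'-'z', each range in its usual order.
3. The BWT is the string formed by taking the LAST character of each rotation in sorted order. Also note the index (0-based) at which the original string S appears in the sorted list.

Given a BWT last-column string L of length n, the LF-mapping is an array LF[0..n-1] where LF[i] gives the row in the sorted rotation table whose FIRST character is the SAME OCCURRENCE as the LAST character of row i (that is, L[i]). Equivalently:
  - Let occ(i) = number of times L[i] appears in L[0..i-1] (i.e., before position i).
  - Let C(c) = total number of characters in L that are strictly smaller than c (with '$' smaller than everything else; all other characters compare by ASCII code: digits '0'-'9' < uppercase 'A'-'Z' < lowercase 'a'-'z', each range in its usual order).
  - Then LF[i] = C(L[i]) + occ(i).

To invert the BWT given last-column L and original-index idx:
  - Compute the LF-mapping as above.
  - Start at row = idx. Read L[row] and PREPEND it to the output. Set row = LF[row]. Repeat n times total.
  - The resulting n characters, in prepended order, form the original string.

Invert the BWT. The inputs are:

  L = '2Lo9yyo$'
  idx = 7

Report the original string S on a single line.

Answer: yoyo9L2$

Derivation:
LF mapping: 1 3 4 2 6 7 5 0
Walk LF starting at row 7, prepending L[row]:
  step 1: row=7, L[7]='$', prepend. Next row=LF[7]=0
  step 2: row=0, L[0]='2', prepend. Next row=LF[0]=1
  step 3: row=1, L[1]='L', prepend. Next row=LF[1]=3
  step 4: row=3, L[3]='9', prepend. Next row=LF[3]=2
  step 5: row=2, L[2]='o', prepend. Next row=LF[2]=4
  step 6: row=4, L[4]='y', prepend. Next row=LF[4]=6
  step 7: row=6, L[6]='o', prepend. Next row=LF[6]=5
  step 8: row=5, L[5]='y', prepend. Next row=LF[5]=7
Reversed output: yoyo9L2$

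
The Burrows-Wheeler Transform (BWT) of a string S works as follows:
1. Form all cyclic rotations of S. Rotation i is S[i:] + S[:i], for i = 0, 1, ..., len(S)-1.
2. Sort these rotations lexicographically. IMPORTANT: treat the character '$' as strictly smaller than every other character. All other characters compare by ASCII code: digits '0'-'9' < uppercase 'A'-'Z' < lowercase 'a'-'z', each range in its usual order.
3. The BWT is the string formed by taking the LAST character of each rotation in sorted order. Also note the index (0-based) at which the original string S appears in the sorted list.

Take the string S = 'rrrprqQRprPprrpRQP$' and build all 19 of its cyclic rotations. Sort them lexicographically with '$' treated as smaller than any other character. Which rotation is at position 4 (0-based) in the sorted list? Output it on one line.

All 19 rotations (rotation i = S[i:]+S[:i]):
  rot[0] = rrrprqQRprPprrpRQP$
  rot[1] = rrprqQRprPprrpRQP$r
  rot[2] = rprqQRprPprrpRQP$rr
  rot[3] = prqQRprPprrpRQP$rrr
  rot[4] = rqQRprPprrpRQP$rrrp
  rot[5] = qQRprPprrpRQP$rrrpr
  rot[6] = QRprPprrpRQP$rrrprq
  rot[7] = RprPprrpRQP$rrrprqQ
  rot[8] = prPprrpRQP$rrrprqQR
  rot[9] = rPprrpRQP$rrrprqQRp
  rot[10] = PprrpRQP$rrrprqQRpr
  rot[11] = prrpRQP$rrrprqQRprP
  rot[12] = rrpRQP$rrrprqQRprPp
  rot[13] = rpRQP$rrrprqQRprPpr
  rot[14] = pRQP$rrrprqQRprPprr
  rot[15] = RQP$rrrprqQRprPprrp
  rot[16] = QP$rrrprqQRprPprrpR
  rot[17] = P$rrrprqQRprPprrpRQ
  rot[18] = $rrrprqQRprPprrpRQP
Sorted (with $ < everything):
  sorted[0] = $rrrprqQRprPprrpRQP
  sorted[1] = P$rrrprqQRprPprrpRQ
  sorted[2] = PprrpRQP$rrrprqQRpr
  sorted[3] = QP$rrrprqQRprPprrpR
  sorted[4] = QRprPprrpRQP$rrrprq
  sorted[5] = RQP$rrrprqQRprPprrp
  sorted[6] = RprPprrpRQP$rrrprqQ
  sorted[7] = pRQP$rrrprqQRprPprr
  sorted[8] = prPprrpRQP$rrrprqQR
  sorted[9] = prqQRprPprrpRQP$rrr
  sorted[10] = prrpRQP$rrrprqQRprP
  sorted[11] = qQRprPprrpRQP$rrrpr
  sorted[12] = rPprrpRQP$rrrprqQRp
  sorted[13] = rpRQP$rrrprqQRprPpr
  sorted[14] = rprqQRprPprrpRQP$rr
  sorted[15] = rqQRprPprrpRQP$rrrp
  sorted[16] = rrpRQP$rrrprqQRprPp
  sorted[17] = rrprqQRprPprrpRQP$r
  sorted[18] = rrrprqQRprPprrpRQP$
sorted[4] = QRprPprrpRQP$rrrprq

Answer: QRprPprrpRQP$rrrprq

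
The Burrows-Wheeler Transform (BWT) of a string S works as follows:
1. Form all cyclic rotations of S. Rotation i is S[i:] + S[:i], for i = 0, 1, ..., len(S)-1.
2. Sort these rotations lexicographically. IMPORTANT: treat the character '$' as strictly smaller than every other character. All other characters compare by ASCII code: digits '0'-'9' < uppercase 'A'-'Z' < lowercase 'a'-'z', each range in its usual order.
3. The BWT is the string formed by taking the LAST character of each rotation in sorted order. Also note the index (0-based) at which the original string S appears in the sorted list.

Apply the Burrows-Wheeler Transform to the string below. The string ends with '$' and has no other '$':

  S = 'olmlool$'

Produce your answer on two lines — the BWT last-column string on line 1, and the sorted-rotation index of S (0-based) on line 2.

All 8 rotations (rotation i = S[i:]+S[:i]):
  rot[0] = olmlool$
  rot[1] = lmlool$o
  rot[2] = mlool$ol
  rot[3] = lool$olm
  rot[4] = ool$olml
  rot[5] = ol$olmlo
  rot[6] = l$olmloo
  rot[7] = $olmlool
Sorted (with $ < everything):
  sorted[0] = $olmlool  (last char: 'l')
  sorted[1] = l$olmloo  (last char: 'o')
  sorted[2] = lmlool$o  (last char: 'o')
  sorted[3] = lool$olm  (last char: 'm')
  sorted[4] = mlool$ol  (last char: 'l')
  sorted[5] = ol$olmlo  (last char: 'o')
  sorted[6] = olmlool$  (last char: '$')
  sorted[7] = ool$olml  (last char: 'l')
Last column: loomlo$l
Original string S is at sorted index 6

Answer: loomlo$l
6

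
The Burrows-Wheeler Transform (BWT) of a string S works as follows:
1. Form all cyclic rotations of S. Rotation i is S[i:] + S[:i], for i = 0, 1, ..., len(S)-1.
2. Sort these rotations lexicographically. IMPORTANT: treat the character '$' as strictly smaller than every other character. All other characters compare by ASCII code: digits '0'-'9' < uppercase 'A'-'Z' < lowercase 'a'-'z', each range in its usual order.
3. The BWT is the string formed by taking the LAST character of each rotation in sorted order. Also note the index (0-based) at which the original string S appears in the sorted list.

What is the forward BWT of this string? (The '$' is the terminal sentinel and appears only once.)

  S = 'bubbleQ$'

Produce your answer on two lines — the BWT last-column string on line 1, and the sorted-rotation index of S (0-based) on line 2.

Answer: Qeub$lbb
4

Derivation:
All 8 rotations (rotation i = S[i:]+S[:i]):
  rot[0] = bubbleQ$
  rot[1] = ubbleQ$b
  rot[2] = bbleQ$bu
  rot[3] = bleQ$bub
  rot[4] = leQ$bubb
  rot[5] = eQ$bubbl
  rot[6] = Q$bubble
  rot[7] = $bubbleQ
Sorted (with $ < everything):
  sorted[0] = $bubbleQ  (last char: 'Q')
  sorted[1] = Q$bubble  (last char: 'e')
  sorted[2] = bbleQ$bu  (last char: 'u')
  sorted[3] = bleQ$bub  (last char: 'b')
  sorted[4] = bubbleQ$  (last char: '$')
  sorted[5] = eQ$bubbl  (last char: 'l')
  sorted[6] = leQ$bubb  (last char: 'b')
  sorted[7] = ubbleQ$b  (last char: 'b')
Last column: Qeub$lbb
Original string S is at sorted index 4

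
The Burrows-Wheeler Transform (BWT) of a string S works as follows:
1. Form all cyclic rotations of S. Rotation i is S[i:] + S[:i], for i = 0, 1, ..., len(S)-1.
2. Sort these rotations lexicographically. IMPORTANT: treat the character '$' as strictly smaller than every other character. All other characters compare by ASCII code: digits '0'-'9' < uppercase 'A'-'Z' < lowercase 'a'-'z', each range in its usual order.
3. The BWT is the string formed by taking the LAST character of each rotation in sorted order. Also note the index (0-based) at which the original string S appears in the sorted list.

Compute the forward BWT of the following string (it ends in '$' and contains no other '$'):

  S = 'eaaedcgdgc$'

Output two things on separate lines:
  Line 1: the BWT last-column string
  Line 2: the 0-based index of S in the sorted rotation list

All 11 rotations (rotation i = S[i:]+S[:i]):
  rot[0] = eaaedcgdgc$
  rot[1] = aaedcgdgc$e
  rot[2] = aedcgdgc$ea
  rot[3] = edcgdgc$eaa
  rot[4] = dcgdgc$eaae
  rot[5] = cgdgc$eaaed
  rot[6] = gdgc$eaaedc
  rot[7] = dgc$eaaedcg
  rot[8] = gc$eaaedcgd
  rot[9] = c$eaaedcgdg
  rot[10] = $eaaedcgdgc
Sorted (with $ < everything):
  sorted[0] = $eaaedcgdgc  (last char: 'c')
  sorted[1] = aaedcgdgc$e  (last char: 'e')
  sorted[2] = aedcgdgc$ea  (last char: 'a')
  sorted[3] = c$eaaedcgdg  (last char: 'g')
  sorted[4] = cgdgc$eaaed  (last char: 'd')
  sorted[5] = dcgdgc$eaae  (last char: 'e')
  sorted[6] = dgc$eaaedcg  (last char: 'g')
  sorted[7] = eaaedcgdgc$  (last char: '$')
  sorted[8] = edcgdgc$eaa  (last char: 'a')
  sorted[9] = gc$eaaedcgd  (last char: 'd')
  sorted[10] = gdgc$eaaedc  (last char: 'c')
Last column: ceagdeg$adc
Original string S is at sorted index 7

Answer: ceagdeg$adc
7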